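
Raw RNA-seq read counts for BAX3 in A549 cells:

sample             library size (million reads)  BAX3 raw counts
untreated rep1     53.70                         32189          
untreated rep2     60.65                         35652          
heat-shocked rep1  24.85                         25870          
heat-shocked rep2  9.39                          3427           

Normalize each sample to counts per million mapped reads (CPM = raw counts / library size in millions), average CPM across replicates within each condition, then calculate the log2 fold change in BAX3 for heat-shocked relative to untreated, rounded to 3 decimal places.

CPM(untreated rep1) = 32189 / 53.70 = 599.4227
CPM(untreated rep2) = 35652 / 60.65 = 587.8318
CPM(heat-shocked rep1) = 25870 / 24.85 = 1041.0463
CPM(heat-shocked rep2) = 3427 / 9.39 = 364.9627
mean CPM(untreated) = 593.6273; mean CPM(heat-shocked) = 703.0045
Fold change = 703.0045 / 593.6273 = 1.18425
log2(1.18425) = 0.2440

0.244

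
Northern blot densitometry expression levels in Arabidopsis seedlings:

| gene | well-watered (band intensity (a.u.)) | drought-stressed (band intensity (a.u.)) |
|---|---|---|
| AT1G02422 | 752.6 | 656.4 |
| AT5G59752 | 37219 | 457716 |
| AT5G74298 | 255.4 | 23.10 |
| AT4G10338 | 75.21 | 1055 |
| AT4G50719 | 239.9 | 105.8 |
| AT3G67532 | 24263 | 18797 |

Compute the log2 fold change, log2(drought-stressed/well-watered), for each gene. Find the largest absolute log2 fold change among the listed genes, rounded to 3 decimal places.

log2(656.4/752.6) = -0.197  (AT1G02422)
log2(457716/37219) = 3.620  (AT5G59752)
log2(23.10/255.4) = -3.467  (AT5G74298)
log2(1055/75.21) = 3.810  (AT4G10338)
log2(105.8/239.9) = -1.181  (AT4G50719)
log2(18797/24263) = -0.368  (AT3G67532)
The largest magnitude belongs to AT4G10338.

3.810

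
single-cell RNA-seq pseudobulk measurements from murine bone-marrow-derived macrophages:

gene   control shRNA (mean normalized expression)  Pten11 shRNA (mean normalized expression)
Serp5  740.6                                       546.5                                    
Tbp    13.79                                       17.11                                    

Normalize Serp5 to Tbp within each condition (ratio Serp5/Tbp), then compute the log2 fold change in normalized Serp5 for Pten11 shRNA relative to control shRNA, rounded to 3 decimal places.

-0.750

Serp5/Tbp (control shRNA) = 740.6 / 13.79 = 53.706
Serp5/Tbp (Pten11 shRNA) = 546.5 / 17.11 = 31.94
Fold change = 31.94 / 53.706 = 0.5947
log2(0.5947) = -0.7497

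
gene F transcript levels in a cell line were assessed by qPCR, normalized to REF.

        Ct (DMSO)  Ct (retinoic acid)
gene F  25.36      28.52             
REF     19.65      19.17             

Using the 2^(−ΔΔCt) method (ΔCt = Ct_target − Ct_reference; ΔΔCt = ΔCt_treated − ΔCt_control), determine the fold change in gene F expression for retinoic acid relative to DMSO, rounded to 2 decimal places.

ΔCt(DMSO) = 25.360 − 19.650 = 5.710
ΔCt(retinoic acid) = 28.520 − 19.170 = 9.350
ΔΔCt = 9.350 − 5.710 = 3.640
Fold change = 2^(−3.640) = 0.080

0.08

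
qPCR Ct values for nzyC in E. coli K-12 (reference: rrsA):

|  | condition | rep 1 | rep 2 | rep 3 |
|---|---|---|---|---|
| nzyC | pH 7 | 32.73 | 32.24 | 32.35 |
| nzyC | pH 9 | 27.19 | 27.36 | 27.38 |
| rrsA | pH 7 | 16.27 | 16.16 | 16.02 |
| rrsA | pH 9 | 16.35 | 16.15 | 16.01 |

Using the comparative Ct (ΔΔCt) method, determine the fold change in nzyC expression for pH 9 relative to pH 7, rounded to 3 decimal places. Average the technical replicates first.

35.506

Mean Ct: nzyC pH 7 32.440; nzyC pH 9 27.310; rrsA pH 7 16.150; rrsA pH 9 16.170
ΔCt(pH 7) = 32.440 − 16.150 = 16.290
ΔCt(pH 9) = 27.310 − 16.170 = 11.140
ΔΔCt = 11.140 − 16.290 = -5.150
Fold change = 2^(−(-5.150)) = 2^5.150 = 35.5062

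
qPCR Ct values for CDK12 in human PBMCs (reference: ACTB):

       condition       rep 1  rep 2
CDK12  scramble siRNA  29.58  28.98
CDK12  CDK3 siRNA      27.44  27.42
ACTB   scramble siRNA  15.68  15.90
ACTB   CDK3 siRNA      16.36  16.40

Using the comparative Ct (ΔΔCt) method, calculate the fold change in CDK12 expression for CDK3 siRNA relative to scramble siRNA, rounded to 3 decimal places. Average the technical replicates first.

Mean Ct: CDK12 scramble siRNA 29.280; CDK12 CDK3 siRNA 27.430; ACTB scramble siRNA 15.790; ACTB CDK3 siRNA 16.380
ΔCt(scramble siRNA) = 29.280 − 15.790 = 13.490
ΔCt(CDK3 siRNA) = 27.430 − 16.380 = 11.050
ΔΔCt = 11.050 − 13.490 = -2.440
Fold change = 2^(−(-2.440)) = 2^2.440 = 5.4264

5.426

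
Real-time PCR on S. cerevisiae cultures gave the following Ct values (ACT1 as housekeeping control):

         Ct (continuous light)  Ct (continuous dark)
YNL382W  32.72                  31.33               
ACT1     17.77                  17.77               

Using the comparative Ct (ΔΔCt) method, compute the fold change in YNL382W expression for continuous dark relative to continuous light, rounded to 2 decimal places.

ΔCt(continuous light) = 32.720 − 17.770 = 14.950
ΔCt(continuous dark) = 31.330 − 17.770 = 13.560
ΔΔCt = 13.560 − 14.950 = -1.390
Fold change = 2^(−(-1.390)) = 2^1.390 = 2.621

2.62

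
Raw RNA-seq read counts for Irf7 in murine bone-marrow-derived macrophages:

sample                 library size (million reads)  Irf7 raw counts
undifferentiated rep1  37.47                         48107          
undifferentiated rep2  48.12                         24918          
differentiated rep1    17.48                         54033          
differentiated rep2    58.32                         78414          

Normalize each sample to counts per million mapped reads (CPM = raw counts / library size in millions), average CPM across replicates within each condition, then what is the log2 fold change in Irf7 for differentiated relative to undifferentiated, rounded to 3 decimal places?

CPM(undifferentiated rep1) = 48107 / 37.47 = 1283.8804
CPM(undifferentiated rep2) = 24918 / 48.12 = 517.8304
CPM(differentiated rep1) = 54033 / 17.48 = 3091.1327
CPM(differentiated rep2) = 78414 / 58.32 = 1344.5473
mean CPM(undifferentiated) = 900.8554; mean CPM(differentiated) = 2217.8400
Fold change = 2217.8400 / 900.8554 = 2.46193
log2(2.46193) = 1.2998

1.300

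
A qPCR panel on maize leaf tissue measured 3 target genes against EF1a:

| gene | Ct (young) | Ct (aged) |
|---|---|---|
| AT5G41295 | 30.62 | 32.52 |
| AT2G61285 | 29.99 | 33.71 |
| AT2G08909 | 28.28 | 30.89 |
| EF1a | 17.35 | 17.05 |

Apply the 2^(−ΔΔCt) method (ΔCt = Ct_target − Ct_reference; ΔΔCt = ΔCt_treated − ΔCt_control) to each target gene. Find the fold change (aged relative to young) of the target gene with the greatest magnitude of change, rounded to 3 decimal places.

AT5G41295: ΔΔCt = (32.52−17.05) − (30.62−17.35) = 15.47 − 13.27 = 2.20; fold change = 2^-2.20 = 0.218
AT2G61285: ΔΔCt = (33.71−17.05) − (29.99−17.35) = 16.66 − 12.64 = 4.02; fold change = 2^-4.02 = 0.062
AT2G08909: ΔΔCt = (30.89−17.05) − (28.28−17.35) = 13.84 − 10.93 = 2.91; fold change = 2^-2.91 = 0.133
AT2G61285 has the largest |ΔΔCt| = 4.02.

0.062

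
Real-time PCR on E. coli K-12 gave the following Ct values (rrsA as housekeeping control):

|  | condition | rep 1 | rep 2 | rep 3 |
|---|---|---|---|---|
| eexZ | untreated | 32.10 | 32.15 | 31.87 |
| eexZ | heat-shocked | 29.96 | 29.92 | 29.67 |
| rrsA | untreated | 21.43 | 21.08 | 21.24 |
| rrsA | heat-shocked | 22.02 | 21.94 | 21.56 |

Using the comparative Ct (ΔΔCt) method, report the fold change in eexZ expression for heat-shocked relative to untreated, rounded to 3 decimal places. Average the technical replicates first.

6.869

Mean Ct: eexZ untreated 32.040; eexZ heat-shocked 29.850; rrsA untreated 21.250; rrsA heat-shocked 21.840
ΔCt(untreated) = 32.040 − 21.250 = 10.790
ΔCt(heat-shocked) = 29.850 − 21.840 = 8.010
ΔΔCt = 8.010 − 10.790 = -2.780
Fold change = 2^(−(-2.780)) = 2^2.780 = 6.8685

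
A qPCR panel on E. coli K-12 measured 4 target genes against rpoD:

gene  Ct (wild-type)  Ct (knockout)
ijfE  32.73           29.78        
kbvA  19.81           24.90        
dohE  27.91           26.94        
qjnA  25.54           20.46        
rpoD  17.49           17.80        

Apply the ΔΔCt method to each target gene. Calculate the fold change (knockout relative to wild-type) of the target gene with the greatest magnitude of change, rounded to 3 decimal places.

41.933

ijfE: ΔΔCt = (29.78−17.80) − (32.73−17.49) = 11.98 − 15.24 = -3.26; fold change = 2^3.26 = 9.580
kbvA: ΔΔCt = (24.90−17.80) − (19.81−17.49) = 7.10 − 2.32 = 4.78; fold change = 2^-4.78 = 0.036
dohE: ΔΔCt = (26.94−17.80) − (27.91−17.49) = 9.14 − 10.42 = -1.28; fold change = 2^1.28 = 2.428
qjnA: ΔΔCt = (20.46−17.80) − (25.54−17.49) = 2.66 − 8.05 = -5.39; fold change = 2^5.39 = 41.933
qjnA has the largest |ΔΔCt| = 5.39.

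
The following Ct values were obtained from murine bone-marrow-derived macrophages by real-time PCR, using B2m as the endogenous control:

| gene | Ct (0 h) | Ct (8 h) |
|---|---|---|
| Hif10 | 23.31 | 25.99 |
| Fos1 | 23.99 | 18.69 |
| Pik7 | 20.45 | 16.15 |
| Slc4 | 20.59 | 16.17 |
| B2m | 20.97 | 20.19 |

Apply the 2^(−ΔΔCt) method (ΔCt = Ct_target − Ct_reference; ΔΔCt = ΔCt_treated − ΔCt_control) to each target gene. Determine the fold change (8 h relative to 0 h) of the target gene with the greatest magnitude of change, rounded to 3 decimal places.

Hif10: ΔΔCt = (25.99−20.19) − (23.31−20.97) = 5.80 − 2.34 = 3.46; fold change = 2^-3.46 = 0.091
Fos1: ΔΔCt = (18.69−20.19) − (23.99−20.97) = -1.50 − 3.02 = -4.52; fold change = 2^4.52 = 22.943
Pik7: ΔΔCt = (16.15−20.19) − (20.45−20.97) = -4.04 − (-0.52) = -3.52; fold change = 2^3.52 = 11.472
Slc4: ΔΔCt = (16.17−20.19) − (20.59−20.97) = -4.02 − (-0.38) = -3.64; fold change = 2^3.64 = 12.467
Fos1 has the largest |ΔΔCt| = 4.52.

22.943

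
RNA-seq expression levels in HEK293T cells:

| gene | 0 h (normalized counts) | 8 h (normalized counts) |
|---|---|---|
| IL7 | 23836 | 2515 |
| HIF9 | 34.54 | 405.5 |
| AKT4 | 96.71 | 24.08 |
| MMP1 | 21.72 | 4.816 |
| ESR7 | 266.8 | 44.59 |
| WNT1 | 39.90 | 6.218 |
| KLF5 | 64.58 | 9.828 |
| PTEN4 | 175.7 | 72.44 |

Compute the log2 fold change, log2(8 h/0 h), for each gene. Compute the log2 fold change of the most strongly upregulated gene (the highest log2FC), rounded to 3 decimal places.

log2(2515/23836) = -3.245  (IL7)
log2(405.5/34.54) = 3.553  (HIF9)
log2(24.08/96.71) = -2.006  (AKT4)
log2(4.816/21.72) = -2.173  (MMP1)
log2(44.59/266.8) = -2.581  (ESR7)
log2(6.218/39.90) = -2.682  (WNT1)
log2(9.828/64.58) = -2.716  (KLF5)
log2(72.44/175.7) = -1.278  (PTEN4)
HIF9 is most strongly upregulated.

3.553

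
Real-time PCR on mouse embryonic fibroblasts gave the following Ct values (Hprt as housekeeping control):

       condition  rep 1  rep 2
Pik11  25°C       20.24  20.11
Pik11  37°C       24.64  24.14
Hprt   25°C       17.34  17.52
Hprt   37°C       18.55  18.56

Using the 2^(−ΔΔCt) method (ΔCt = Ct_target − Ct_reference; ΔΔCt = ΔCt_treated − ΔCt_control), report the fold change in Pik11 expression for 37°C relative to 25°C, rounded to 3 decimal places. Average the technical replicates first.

0.117

Mean Ct: Pik11 25°C 20.175; Pik11 37°C 24.390; Hprt 25°C 17.430; Hprt 37°C 18.555
ΔCt(25°C) = 20.175 − 17.430 = 2.745
ΔCt(37°C) = 24.390 − 18.555 = 5.835
ΔΔCt = 5.835 − 2.745 = 3.090
Fold change = 2^(−3.090) = 0.1174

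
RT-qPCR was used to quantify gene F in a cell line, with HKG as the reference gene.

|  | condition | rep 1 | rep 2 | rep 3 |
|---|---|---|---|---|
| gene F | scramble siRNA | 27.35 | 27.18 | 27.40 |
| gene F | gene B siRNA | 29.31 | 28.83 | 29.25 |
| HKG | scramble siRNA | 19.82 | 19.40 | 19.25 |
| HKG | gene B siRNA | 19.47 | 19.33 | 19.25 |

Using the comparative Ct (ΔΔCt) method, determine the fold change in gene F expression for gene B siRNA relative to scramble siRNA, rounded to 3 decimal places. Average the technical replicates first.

0.257

Mean Ct: gene F scramble siRNA 27.310; gene F gene B siRNA 29.130; HKG scramble siRNA 19.490; HKG gene B siRNA 19.350
ΔCt(scramble siRNA) = 27.310 − 19.490 = 7.820
ΔCt(gene B siRNA) = 29.130 − 19.350 = 9.780
ΔΔCt = 9.780 − 7.820 = 1.960
Fold change = 2^(−1.960) = 0.2570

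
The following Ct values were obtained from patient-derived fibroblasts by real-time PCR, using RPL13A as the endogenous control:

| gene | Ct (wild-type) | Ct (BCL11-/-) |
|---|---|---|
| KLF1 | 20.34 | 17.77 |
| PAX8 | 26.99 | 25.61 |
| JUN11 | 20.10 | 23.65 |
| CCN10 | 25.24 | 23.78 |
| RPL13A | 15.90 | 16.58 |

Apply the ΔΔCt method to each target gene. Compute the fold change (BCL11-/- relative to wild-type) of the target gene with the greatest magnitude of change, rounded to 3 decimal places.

KLF1: ΔΔCt = (17.77−16.58) − (20.34−15.90) = 1.19 − 4.44 = -3.25; fold change = 2^3.25 = 9.514
PAX8: ΔΔCt = (25.61−16.58) − (26.99−15.90) = 9.03 − 11.09 = -2.06; fold change = 2^2.06 = 4.170
JUN11: ΔΔCt = (23.65−16.58) − (20.10−15.90) = 7.07 − 4.20 = 2.87; fold change = 2^-2.87 = 0.137
CCN10: ΔΔCt = (23.78−16.58) − (25.24−15.90) = 7.20 − 9.34 = -2.14; fold change = 2^2.14 = 4.408
KLF1 has the largest |ΔΔCt| = 3.25.

9.514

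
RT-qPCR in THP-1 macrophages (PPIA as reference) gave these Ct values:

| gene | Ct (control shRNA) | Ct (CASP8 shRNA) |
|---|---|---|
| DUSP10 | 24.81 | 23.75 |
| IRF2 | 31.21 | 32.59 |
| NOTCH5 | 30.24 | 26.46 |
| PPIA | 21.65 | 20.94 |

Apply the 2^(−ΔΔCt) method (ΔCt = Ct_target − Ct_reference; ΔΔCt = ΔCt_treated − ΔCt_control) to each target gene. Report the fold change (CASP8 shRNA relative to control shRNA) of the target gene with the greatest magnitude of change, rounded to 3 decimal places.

DUSP10: ΔΔCt = (23.75−20.94) − (24.81−21.65) = 2.81 − 3.16 = -0.35; fold change = 2^0.35 = 1.275
IRF2: ΔΔCt = (32.59−20.94) − (31.21−21.65) = 11.65 − 9.56 = 2.09; fold change = 2^-2.09 = 0.235
NOTCH5: ΔΔCt = (26.46−20.94) − (30.24−21.65) = 5.52 − 8.59 = -3.07; fold change = 2^3.07 = 8.398
NOTCH5 has the largest |ΔΔCt| = 3.07.

8.398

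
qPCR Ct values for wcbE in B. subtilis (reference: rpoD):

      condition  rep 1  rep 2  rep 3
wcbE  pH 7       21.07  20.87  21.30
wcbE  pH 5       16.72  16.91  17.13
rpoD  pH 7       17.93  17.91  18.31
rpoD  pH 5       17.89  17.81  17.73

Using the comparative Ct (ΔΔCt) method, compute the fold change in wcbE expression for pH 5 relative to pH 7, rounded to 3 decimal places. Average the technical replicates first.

Mean Ct: wcbE pH 7 21.080; wcbE pH 5 16.920; rpoD pH 7 18.050; rpoD pH 5 17.810
ΔCt(pH 7) = 21.080 − 18.050 = 3.030
ΔCt(pH 5) = 16.920 − 17.810 = -0.890
ΔΔCt = -0.890 − 3.030 = -3.920
Fold change = 2^(−(-3.920)) = 2^3.920 = 15.1369

15.137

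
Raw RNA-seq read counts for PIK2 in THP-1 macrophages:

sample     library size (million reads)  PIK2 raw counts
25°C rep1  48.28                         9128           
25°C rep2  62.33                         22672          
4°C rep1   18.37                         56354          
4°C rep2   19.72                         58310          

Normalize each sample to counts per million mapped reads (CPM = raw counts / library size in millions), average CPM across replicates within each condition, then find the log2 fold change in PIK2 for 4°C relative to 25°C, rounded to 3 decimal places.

CPM(25°C rep1) = 9128 / 48.28 = 189.0638
CPM(25°C rep2) = 22672 / 62.33 = 363.7414
CPM(4°C rep1) = 56354 / 18.37 = 3067.7191
CPM(4°C rep2) = 58310 / 19.72 = 2956.8966
mean CPM(25°C) = 276.4026; mean CPM(4°C) = 3012.3078
Fold change = 3012.3078 / 276.4026 = 10.89826
log2(10.89826) = 3.4460

3.446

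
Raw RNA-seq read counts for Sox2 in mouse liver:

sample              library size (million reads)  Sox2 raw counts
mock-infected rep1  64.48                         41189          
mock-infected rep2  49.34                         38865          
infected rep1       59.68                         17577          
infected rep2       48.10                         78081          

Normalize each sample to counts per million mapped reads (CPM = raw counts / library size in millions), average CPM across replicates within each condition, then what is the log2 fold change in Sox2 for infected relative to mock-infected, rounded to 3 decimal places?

0.427

CPM(mock-infected rep1) = 41189 / 64.48 = 638.7872
CPM(mock-infected rep2) = 38865 / 49.34 = 787.6976
CPM(infected rep1) = 17577 / 59.68 = 294.5208
CPM(infected rep2) = 78081 / 48.10 = 1623.3056
mean CPM(mock-infected) = 713.2424; mean CPM(infected) = 958.9132
Fold change = 958.9132 / 713.2424 = 1.34444
log2(1.34444) = 0.4270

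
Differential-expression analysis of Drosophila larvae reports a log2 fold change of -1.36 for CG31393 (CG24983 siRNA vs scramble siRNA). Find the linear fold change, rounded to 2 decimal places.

0.39

Fold change = 2^(-1.36) = 0.390
That is, CG31393 drops to 39.0% of the scramble siRNA level.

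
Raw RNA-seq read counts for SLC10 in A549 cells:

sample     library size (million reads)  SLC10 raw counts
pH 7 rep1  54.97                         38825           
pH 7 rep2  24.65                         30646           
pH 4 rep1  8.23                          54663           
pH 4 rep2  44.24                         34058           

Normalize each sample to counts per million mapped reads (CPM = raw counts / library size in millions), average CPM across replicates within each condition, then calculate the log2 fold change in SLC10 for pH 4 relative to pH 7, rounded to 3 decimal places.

CPM(pH 7 rep1) = 38825 / 54.97 = 706.2943
CPM(pH 7 rep2) = 30646 / 24.65 = 1243.2454
CPM(pH 4 rep1) = 54663 / 8.23 = 6641.9198
CPM(pH 4 rep2) = 34058 / 44.24 = 769.8463
mean CPM(pH 7) = 974.7699; mean CPM(pH 4) = 3705.8830
Fold change = 3705.8830 / 974.7699 = 3.80180
log2(3.80180) = 1.9267

1.927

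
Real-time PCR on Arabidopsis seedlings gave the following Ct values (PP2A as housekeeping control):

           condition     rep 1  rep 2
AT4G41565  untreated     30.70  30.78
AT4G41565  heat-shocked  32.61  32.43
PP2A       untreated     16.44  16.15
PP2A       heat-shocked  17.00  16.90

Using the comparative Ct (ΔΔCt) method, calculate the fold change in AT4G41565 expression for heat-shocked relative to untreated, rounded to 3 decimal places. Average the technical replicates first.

Mean Ct: AT4G41565 untreated 30.740; AT4G41565 heat-shocked 32.520; PP2A untreated 16.295; PP2A heat-shocked 16.950
ΔCt(untreated) = 30.740 − 16.295 = 14.445
ΔCt(heat-shocked) = 32.520 − 16.950 = 15.570
ΔΔCt = 15.570 − 14.445 = 1.125
Fold change = 2^(−1.125) = 0.4585

0.459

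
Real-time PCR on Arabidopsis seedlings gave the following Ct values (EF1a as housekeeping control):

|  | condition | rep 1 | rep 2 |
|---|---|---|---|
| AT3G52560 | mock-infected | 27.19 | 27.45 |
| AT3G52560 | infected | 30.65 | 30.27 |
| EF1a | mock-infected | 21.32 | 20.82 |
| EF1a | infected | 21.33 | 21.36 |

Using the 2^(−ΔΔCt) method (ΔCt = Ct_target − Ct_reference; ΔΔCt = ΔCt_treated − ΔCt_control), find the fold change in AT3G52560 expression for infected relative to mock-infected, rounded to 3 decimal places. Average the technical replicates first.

0.137

Mean Ct: AT3G52560 mock-infected 27.320; AT3G52560 infected 30.460; EF1a mock-infected 21.070; EF1a infected 21.345
ΔCt(mock-infected) = 27.320 − 21.070 = 6.250
ΔCt(infected) = 30.460 − 21.345 = 9.115
ΔΔCt = 9.115 − 6.250 = 2.865
Fold change = 2^(−2.865) = 0.1373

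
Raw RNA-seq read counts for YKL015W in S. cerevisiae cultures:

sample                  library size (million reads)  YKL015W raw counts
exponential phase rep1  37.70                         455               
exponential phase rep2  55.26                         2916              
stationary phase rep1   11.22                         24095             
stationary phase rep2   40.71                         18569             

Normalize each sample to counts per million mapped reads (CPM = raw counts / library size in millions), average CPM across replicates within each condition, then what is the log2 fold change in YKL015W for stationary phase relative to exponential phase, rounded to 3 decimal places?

5.328

CPM(exponential phase rep1) = 455 / 37.70 = 12.0690
CPM(exponential phase rep2) = 2916 / 55.26 = 52.7687
CPM(stationary phase rep1) = 24095 / 11.22 = 2147.5045
CPM(stationary phase rep2) = 18569 / 40.71 = 456.1287
mean CPM(exponential phase) = 32.4188; mean CPM(stationary phase) = 1301.8166
Fold change = 1301.8166 / 32.4188 = 40.15616
log2(40.15616) = 5.3275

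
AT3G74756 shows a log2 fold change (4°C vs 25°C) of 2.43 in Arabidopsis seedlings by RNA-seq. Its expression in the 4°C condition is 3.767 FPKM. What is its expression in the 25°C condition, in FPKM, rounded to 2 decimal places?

0.70

Fold change = 2^(2.43) = 5.3889
25°C expression = 3.767 / 5.3889 = 0.70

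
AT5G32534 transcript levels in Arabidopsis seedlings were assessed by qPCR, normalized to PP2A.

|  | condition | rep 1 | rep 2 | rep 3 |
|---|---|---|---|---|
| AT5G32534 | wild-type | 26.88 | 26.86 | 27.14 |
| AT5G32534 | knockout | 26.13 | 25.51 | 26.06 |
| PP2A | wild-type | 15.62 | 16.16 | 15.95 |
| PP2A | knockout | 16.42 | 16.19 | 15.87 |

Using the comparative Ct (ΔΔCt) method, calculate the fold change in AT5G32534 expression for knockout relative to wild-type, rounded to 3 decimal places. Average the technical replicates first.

Mean Ct: AT5G32534 wild-type 26.960; AT5G32534 knockout 25.900; PP2A wild-type 15.910; PP2A knockout 16.160
ΔCt(wild-type) = 26.960 − 15.910 = 11.050
ΔCt(knockout) = 25.900 − 16.160 = 9.740
ΔΔCt = 9.740 − 11.050 = -1.310
Fold change = 2^(−(-1.310)) = 2^1.310 = 2.4794

2.479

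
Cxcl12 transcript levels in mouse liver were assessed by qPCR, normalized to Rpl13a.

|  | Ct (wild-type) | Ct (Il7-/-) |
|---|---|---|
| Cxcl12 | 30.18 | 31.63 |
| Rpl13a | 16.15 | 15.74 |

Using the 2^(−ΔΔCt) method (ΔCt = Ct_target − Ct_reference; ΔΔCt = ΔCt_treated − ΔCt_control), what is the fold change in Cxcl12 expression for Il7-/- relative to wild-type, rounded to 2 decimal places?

ΔCt(wild-type) = 30.180 − 16.150 = 14.030
ΔCt(Il7-/-) = 31.630 − 15.740 = 15.890
ΔΔCt = 15.890 − 14.030 = 1.860
Fold change = 2^(−1.860) = 0.275

0.28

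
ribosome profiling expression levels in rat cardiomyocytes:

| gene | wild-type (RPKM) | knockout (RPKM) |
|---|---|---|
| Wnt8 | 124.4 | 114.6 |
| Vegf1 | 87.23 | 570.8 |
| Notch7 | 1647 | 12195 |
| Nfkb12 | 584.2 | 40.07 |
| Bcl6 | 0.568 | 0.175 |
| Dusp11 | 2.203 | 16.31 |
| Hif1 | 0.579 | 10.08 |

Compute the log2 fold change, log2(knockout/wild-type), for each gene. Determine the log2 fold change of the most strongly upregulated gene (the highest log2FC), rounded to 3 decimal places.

log2(114.6/124.4) = -0.118  (Wnt8)
log2(570.8/87.23) = 2.710  (Vegf1)
log2(12195/1647) = 2.888  (Notch7)
log2(40.07/584.2) = -3.866  (Nfkb12)
log2(0.175/0.568) = -1.699  (Bcl6)
log2(16.31/2.203) = 2.888  (Dusp11)
log2(10.08/0.579) = 4.122  (Hif1)
Hif1 is most strongly upregulated.

4.122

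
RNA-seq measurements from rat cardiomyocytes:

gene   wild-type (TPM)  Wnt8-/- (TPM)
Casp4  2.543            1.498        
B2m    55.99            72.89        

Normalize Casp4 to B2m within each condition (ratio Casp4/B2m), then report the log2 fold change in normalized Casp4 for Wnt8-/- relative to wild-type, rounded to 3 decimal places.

-1.144

Casp4/B2m (wild-type) = 2.543 / 55.99 = 0.045419
Casp4/B2m (Wnt8-/-) = 1.498 / 72.89 = 0.020552
Fold change = 0.020552 / 0.045419 = 0.4525
log2(0.4525) = -1.1440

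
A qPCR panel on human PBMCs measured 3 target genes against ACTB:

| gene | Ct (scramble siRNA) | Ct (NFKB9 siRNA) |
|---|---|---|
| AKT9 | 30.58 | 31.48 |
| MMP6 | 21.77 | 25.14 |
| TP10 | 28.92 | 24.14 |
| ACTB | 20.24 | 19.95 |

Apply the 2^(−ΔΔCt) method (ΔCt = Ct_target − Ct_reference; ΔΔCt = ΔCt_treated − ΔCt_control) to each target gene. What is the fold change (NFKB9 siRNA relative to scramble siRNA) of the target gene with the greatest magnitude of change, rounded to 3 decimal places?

AKT9: ΔΔCt = (31.48−19.95) − (30.58−20.24) = 11.53 − 10.34 = 1.19; fold change = 2^-1.19 = 0.438
MMP6: ΔΔCt = (25.14−19.95) − (21.77−20.24) = 5.19 − 1.53 = 3.66; fold change = 2^-3.66 = 0.079
TP10: ΔΔCt = (24.14−19.95) − (28.92−20.24) = 4.19 − 8.68 = -4.49; fold change = 2^4.49 = 22.471
TP10 has the largest |ΔΔCt| = 4.49.

22.471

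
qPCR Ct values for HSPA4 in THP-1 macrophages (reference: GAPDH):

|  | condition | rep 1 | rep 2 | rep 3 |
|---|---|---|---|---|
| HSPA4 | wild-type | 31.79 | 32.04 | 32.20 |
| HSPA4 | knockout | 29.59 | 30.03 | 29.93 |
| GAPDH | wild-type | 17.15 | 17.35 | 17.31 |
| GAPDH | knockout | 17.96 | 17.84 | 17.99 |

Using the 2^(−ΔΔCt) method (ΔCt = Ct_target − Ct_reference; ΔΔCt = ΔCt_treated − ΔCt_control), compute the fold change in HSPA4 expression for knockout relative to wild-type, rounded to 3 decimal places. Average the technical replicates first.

Mean Ct: HSPA4 wild-type 32.010; HSPA4 knockout 29.850; GAPDH wild-type 17.270; GAPDH knockout 17.930
ΔCt(wild-type) = 32.010 − 17.270 = 14.740
ΔCt(knockout) = 29.850 − 17.930 = 11.920
ΔΔCt = 11.920 − 14.740 = -2.820
Fold change = 2^(−(-2.820)) = 2^2.820 = 7.0616

7.062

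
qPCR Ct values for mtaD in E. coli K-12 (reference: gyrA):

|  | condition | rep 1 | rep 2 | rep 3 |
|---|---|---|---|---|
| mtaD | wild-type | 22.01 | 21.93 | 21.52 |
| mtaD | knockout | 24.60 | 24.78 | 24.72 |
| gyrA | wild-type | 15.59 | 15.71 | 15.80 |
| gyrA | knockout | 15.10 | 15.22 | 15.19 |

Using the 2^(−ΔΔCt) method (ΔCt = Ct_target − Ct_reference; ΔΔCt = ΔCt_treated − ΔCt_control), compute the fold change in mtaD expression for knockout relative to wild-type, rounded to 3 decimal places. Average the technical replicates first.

Mean Ct: mtaD wild-type 21.820; mtaD knockout 24.700; gyrA wild-type 15.700; gyrA knockout 15.170
ΔCt(wild-type) = 21.820 − 15.700 = 6.120
ΔCt(knockout) = 24.700 − 15.170 = 9.530
ΔΔCt = 9.530 − 6.120 = 3.410
Fold change = 2^(−3.410) = 0.0941

0.094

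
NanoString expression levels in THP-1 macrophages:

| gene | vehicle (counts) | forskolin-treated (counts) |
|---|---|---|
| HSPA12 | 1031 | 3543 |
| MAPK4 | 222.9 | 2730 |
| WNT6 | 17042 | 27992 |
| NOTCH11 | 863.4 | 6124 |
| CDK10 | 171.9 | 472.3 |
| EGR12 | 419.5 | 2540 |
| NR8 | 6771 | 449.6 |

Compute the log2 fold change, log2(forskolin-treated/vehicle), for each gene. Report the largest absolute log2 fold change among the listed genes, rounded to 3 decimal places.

log2(3543/1031) = 1.781  (HSPA12)
log2(2730/222.9) = 3.614  (MAPK4)
log2(27992/17042) = 0.716  (WNT6)
log2(6124/863.4) = 2.826  (NOTCH11)
log2(472.3/171.9) = 1.458  (CDK10)
log2(2540/419.5) = 2.598  (EGR12)
log2(449.6/6771) = -3.913  (NR8)
The largest magnitude belongs to NR8.

3.913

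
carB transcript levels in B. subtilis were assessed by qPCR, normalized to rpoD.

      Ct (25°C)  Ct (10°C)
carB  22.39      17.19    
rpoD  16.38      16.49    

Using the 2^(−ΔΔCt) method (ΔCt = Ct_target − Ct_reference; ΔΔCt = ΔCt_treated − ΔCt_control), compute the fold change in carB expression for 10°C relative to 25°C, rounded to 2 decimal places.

39.67

ΔCt(25°C) = 22.390 − 16.380 = 6.010
ΔCt(10°C) = 17.190 − 16.490 = 0.700
ΔΔCt = 0.700 − 6.010 = -5.310
Fold change = 2^(−(-5.310)) = 2^5.310 = 39.671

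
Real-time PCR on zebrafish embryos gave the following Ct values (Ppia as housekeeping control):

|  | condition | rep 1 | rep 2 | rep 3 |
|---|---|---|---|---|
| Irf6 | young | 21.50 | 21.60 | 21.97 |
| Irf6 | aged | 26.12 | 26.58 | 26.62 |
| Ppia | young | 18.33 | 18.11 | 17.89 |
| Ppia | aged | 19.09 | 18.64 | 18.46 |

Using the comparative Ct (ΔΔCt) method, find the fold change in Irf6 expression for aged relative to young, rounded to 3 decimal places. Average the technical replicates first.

Mean Ct: Irf6 young 21.690; Irf6 aged 26.440; Ppia young 18.110; Ppia aged 18.730
ΔCt(young) = 21.690 − 18.110 = 3.580
ΔCt(aged) = 26.440 − 18.730 = 7.710
ΔΔCt = 7.710 − 3.580 = 4.130
Fold change = 2^(−4.130) = 0.0571

0.057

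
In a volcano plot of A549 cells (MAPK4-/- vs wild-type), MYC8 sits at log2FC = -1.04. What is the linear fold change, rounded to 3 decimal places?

Fold change = 2^(-1.04) = 0.4863
That is, MYC8 drops to 48.6% of the wild-type level.

0.486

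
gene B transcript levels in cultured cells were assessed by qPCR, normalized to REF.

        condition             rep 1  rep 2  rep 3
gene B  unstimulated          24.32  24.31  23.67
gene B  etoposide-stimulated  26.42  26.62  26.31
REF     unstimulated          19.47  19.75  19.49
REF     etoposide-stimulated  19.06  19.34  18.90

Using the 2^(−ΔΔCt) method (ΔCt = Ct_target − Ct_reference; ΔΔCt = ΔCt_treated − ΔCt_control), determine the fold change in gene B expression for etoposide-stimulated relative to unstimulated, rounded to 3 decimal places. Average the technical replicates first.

Mean Ct: gene B unstimulated 24.100; gene B etoposide-stimulated 26.450; REF unstimulated 19.570; REF etoposide-stimulated 19.100
ΔCt(unstimulated) = 24.100 − 19.570 = 4.530
ΔCt(etoposide-stimulated) = 26.450 − 19.100 = 7.350
ΔΔCt = 7.350 − 4.530 = 2.820
Fold change = 2^(−2.820) = 0.1416

0.142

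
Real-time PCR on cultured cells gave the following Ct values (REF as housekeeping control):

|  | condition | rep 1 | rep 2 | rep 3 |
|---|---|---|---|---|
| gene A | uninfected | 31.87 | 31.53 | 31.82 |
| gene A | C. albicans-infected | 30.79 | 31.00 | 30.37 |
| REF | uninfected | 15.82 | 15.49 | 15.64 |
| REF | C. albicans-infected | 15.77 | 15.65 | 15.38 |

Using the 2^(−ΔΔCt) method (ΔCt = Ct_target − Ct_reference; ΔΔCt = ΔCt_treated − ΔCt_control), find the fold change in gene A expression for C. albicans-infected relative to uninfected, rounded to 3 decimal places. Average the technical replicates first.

Mean Ct: gene A uninfected 31.740; gene A C. albicans-infected 30.720; REF uninfected 15.650; REF C. albicans-infected 15.600
ΔCt(uninfected) = 31.740 − 15.650 = 16.090
ΔCt(C. albicans-infected) = 30.720 − 15.600 = 15.120
ΔΔCt = 15.120 − 16.090 = -0.970
Fold change = 2^(−(-0.970)) = 2^0.970 = 1.9588

1.959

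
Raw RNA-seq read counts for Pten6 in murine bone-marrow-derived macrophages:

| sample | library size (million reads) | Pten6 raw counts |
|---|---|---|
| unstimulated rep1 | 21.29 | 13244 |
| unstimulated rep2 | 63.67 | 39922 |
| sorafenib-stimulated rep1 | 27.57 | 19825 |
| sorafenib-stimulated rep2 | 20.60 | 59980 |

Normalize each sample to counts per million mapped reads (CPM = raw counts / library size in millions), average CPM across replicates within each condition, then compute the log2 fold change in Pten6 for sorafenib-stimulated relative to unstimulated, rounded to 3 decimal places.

1.539

CPM(unstimulated rep1) = 13244 / 21.29 = 622.0761
CPM(unstimulated rep2) = 39922 / 63.67 = 627.0143
CPM(sorafenib-stimulated rep1) = 19825 / 27.57 = 719.0787
CPM(sorafenib-stimulated rep2) = 59980 / 20.60 = 2911.6505
mean CPM(unstimulated) = 624.5452; mean CPM(sorafenib-stimulated) = 1815.3646
Fold change = 1815.3646 / 624.5452 = 2.90670
log2(2.90670) = 1.5394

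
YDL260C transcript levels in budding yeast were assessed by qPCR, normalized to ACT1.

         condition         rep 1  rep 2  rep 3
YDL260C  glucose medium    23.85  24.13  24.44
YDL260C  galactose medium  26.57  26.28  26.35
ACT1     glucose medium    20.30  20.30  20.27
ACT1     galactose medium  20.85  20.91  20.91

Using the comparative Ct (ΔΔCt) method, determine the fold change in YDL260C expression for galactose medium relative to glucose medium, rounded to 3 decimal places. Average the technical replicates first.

0.316

Mean Ct: YDL260C glucose medium 24.140; YDL260C galactose medium 26.400; ACT1 glucose medium 20.290; ACT1 galactose medium 20.890
ΔCt(glucose medium) = 24.140 − 20.290 = 3.850
ΔCt(galactose medium) = 26.400 − 20.890 = 5.510
ΔΔCt = 5.510 − 3.850 = 1.660
Fold change = 2^(−1.660) = 0.3164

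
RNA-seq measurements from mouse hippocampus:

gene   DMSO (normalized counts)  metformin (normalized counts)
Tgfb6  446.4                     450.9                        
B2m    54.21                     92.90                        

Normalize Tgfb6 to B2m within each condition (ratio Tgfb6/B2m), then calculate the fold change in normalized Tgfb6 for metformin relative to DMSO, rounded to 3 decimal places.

Tgfb6/B2m (DMSO) = 446.4 / 54.21 = 8.2346
Tgfb6/B2m (metformin) = 450.9 / 92.90 = 4.8536
Fold change = 4.8536 / 8.2346 = 0.5894

0.589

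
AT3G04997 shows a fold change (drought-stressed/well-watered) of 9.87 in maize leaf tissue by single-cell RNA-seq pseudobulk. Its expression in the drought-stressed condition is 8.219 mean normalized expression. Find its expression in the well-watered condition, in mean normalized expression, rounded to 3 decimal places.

well-watered expression = 8.219 / 9.87 = 0.833

0.833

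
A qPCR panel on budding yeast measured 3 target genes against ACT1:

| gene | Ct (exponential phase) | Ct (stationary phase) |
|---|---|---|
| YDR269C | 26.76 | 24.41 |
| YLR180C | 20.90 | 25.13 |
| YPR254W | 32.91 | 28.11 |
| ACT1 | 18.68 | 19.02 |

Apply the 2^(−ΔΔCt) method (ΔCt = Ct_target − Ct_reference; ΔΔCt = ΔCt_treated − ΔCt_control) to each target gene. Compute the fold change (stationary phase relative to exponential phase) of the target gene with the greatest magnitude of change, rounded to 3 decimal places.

35.261

YDR269C: ΔΔCt = (24.41−19.02) − (26.76−18.68) = 5.39 − 8.08 = -2.69; fold change = 2^2.69 = 6.453
YLR180C: ΔΔCt = (25.13−19.02) − (20.90−18.68) = 6.11 − 2.22 = 3.89; fold change = 2^-3.89 = 0.067
YPR254W: ΔΔCt = (28.11−19.02) − (32.91−18.68) = 9.09 − 14.23 = -5.14; fold change = 2^5.14 = 35.261
YPR254W has the largest |ΔΔCt| = 5.14.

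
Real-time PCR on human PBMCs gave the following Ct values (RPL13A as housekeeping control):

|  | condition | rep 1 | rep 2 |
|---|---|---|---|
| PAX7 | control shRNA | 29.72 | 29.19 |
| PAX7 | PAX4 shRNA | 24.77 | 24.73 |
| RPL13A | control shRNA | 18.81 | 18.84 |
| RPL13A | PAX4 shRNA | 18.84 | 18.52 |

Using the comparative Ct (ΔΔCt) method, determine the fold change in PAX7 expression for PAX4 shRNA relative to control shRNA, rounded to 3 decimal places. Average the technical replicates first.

23.588

Mean Ct: PAX7 control shRNA 29.455; PAX7 PAX4 shRNA 24.750; RPL13A control shRNA 18.825; RPL13A PAX4 shRNA 18.680
ΔCt(control shRNA) = 29.455 − 18.825 = 10.630
ΔCt(PAX4 shRNA) = 24.750 − 18.680 = 6.070
ΔΔCt = 6.070 − 10.630 = -4.560
Fold change = 2^(−(-4.560)) = 2^4.560 = 23.5883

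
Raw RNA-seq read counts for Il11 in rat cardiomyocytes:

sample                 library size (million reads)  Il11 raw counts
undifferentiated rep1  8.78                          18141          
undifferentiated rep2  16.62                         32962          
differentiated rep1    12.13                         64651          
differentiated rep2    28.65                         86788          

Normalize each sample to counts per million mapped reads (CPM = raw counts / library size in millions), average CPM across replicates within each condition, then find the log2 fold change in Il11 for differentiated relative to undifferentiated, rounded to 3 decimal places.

1.046

CPM(undifferentiated rep1) = 18141 / 8.78 = 2066.1731
CPM(undifferentiated rep2) = 32962 / 16.62 = 1983.2732
CPM(differentiated rep1) = 64651 / 12.13 = 5329.8434
CPM(differentiated rep2) = 86788 / 28.65 = 3029.2496
mean CPM(undifferentiated) = 2024.7231; mean CPM(differentiated) = 4179.5465
Fold change = 4179.5465 / 2024.7231 = 2.06426
log2(2.06426) = 1.0456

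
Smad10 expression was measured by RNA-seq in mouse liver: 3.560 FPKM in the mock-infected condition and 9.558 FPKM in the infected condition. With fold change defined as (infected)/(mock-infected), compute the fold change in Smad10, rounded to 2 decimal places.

Fold change = 9.558 / 3.560 = 2.685
Smad10 is upregulated.

2.68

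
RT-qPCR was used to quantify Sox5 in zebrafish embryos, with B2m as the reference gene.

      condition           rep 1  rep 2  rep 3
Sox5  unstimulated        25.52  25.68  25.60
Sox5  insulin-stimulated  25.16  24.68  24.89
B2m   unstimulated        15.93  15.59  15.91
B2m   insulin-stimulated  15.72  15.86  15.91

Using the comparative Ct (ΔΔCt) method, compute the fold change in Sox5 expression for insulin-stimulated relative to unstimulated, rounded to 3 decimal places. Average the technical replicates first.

1.636

Mean Ct: Sox5 unstimulated 25.600; Sox5 insulin-stimulated 24.910; B2m unstimulated 15.810; B2m insulin-stimulated 15.830
ΔCt(unstimulated) = 25.600 − 15.810 = 9.790
ΔCt(insulin-stimulated) = 24.910 − 15.830 = 9.080
ΔΔCt = 9.080 − 9.790 = -0.710
Fold change = 2^(−(-0.710)) = 2^0.710 = 1.6358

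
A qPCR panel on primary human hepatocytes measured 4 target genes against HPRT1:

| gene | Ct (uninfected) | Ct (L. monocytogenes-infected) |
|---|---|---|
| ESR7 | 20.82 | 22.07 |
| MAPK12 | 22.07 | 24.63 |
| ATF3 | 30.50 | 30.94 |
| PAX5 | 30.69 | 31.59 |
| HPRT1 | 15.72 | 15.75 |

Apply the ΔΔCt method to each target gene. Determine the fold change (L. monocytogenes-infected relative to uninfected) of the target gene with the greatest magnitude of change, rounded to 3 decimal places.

ESR7: ΔΔCt = (22.07−15.75) − (20.82−15.72) = 6.32 − 5.10 = 1.22; fold change = 2^-1.22 = 0.429
MAPK12: ΔΔCt = (24.63−15.75) − (22.07−15.72) = 8.88 − 6.35 = 2.53; fold change = 2^-2.53 = 0.173
ATF3: ΔΔCt = (30.94−15.75) − (30.50−15.72) = 15.19 − 14.78 = 0.41; fold change = 2^-0.41 = 0.753
PAX5: ΔΔCt = (31.59−15.75) − (30.69−15.72) = 15.84 − 14.97 = 0.87; fold change = 2^-0.87 = 0.547
MAPK12 has the largest |ΔΔCt| = 2.53.

0.173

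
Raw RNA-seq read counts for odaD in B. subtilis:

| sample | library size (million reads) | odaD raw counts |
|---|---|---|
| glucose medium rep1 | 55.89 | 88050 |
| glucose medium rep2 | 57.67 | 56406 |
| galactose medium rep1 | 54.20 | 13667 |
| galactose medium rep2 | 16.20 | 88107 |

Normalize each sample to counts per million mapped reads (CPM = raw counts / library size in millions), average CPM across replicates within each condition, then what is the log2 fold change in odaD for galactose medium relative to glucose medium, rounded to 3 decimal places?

1.156

CPM(glucose medium rep1) = 88050 / 55.89 = 1575.4160
CPM(glucose medium rep2) = 56406 / 57.67 = 978.0822
CPM(galactose medium rep1) = 13667 / 54.20 = 252.1587
CPM(galactose medium rep2) = 88107 / 16.20 = 5438.7037
mean CPM(glucose medium) = 1276.7491; mean CPM(galactose medium) = 2845.4312
Fold change = 2845.4312 / 1276.7491 = 2.22865
log2(2.22865) = 1.1562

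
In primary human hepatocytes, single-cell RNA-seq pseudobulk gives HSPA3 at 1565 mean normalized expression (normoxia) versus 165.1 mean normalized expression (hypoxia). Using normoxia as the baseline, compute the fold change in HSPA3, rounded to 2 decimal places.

0.11

Fold change = 165.1 / 1565 = 0.105
HSPA3 is downregulated.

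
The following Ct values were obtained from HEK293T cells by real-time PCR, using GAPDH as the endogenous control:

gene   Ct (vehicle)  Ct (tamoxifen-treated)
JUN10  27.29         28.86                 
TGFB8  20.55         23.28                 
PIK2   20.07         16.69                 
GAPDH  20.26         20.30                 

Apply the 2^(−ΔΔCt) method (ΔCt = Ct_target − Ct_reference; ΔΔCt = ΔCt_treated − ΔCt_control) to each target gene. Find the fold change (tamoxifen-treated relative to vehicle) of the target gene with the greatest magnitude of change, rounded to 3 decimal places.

10.703

JUN10: ΔΔCt = (28.86−20.30) − (27.29−20.26) = 8.56 − 7.03 = 1.53; fold change = 2^-1.53 = 0.346
TGFB8: ΔΔCt = (23.28−20.30) − (20.55−20.26) = 2.98 − 0.29 = 2.69; fold change = 2^-2.69 = 0.155
PIK2: ΔΔCt = (16.69−20.30) − (20.07−20.26) = -3.61 − (-0.19) = -3.42; fold change = 2^3.42 = 10.703
PIK2 has the largest |ΔΔCt| = 3.42.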